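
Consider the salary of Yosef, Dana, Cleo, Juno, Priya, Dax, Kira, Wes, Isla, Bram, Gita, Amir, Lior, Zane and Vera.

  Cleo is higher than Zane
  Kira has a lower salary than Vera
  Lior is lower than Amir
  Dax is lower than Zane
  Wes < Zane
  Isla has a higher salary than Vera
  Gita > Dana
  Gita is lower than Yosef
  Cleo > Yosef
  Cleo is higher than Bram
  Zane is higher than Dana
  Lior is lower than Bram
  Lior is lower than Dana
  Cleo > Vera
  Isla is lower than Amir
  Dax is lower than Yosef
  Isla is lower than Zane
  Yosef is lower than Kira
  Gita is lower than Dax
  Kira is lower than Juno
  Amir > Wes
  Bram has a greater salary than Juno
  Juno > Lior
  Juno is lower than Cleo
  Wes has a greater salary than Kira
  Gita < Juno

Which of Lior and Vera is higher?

Vera

Lior < Dana < Gita < Dax < Yosef < Kira < Vera, by transitivity through Dana, Gita, Dax, Yosef, Kira.
So Lior < Vera; Vera is the higher of the two.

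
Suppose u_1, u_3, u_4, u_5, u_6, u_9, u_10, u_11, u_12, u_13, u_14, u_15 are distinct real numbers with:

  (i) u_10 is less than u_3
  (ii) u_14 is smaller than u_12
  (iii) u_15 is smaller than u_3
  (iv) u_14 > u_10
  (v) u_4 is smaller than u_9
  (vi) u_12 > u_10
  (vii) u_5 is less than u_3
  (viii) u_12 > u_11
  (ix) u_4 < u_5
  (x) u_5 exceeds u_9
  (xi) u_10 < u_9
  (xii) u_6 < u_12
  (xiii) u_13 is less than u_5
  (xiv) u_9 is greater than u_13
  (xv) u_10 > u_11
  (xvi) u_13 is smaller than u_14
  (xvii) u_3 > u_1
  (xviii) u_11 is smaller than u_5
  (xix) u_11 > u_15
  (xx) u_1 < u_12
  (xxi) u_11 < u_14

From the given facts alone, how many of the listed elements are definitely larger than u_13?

From u_13 the given relations immediately reach u_9, u_5, u_14.
From those, u_3, u_12 — 5 in total.
Nothing else is reachable above u_13; 5 in all.

5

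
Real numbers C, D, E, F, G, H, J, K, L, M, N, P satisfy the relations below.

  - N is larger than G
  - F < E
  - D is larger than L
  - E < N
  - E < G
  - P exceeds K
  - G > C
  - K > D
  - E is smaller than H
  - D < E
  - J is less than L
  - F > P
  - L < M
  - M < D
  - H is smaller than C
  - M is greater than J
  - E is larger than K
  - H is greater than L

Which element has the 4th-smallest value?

D

Piecing the relations together gives one ordering: J < L < M < D < K < P < F < E < H < C < G < N.
The 4th smallest is D.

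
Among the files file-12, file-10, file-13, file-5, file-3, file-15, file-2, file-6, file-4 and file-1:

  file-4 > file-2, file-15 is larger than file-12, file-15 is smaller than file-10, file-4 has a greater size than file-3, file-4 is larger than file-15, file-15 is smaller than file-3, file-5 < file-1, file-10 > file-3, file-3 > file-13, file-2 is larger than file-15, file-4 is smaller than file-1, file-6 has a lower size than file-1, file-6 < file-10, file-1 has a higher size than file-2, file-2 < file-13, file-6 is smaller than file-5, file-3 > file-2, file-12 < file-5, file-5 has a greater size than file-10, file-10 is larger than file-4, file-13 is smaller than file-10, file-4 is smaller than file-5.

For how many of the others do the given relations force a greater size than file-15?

7

Directly above file-15: file-2, file-3, file-4, file-10.
One step further: file-13, file-5, file-1 (7 so far).
Nothing else is reachable above file-15; 7 in all.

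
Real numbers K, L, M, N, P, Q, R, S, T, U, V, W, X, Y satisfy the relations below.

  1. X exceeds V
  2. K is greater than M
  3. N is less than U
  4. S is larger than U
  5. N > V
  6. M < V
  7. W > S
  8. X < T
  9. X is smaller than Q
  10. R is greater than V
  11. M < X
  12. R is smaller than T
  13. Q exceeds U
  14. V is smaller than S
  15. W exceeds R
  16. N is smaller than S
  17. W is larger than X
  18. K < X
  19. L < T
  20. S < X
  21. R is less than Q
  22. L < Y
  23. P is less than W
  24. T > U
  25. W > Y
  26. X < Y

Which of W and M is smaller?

M

Chaining the given relations: M < V < N < U < S < X < Y < W.
So M < W; M is the smaller of the two.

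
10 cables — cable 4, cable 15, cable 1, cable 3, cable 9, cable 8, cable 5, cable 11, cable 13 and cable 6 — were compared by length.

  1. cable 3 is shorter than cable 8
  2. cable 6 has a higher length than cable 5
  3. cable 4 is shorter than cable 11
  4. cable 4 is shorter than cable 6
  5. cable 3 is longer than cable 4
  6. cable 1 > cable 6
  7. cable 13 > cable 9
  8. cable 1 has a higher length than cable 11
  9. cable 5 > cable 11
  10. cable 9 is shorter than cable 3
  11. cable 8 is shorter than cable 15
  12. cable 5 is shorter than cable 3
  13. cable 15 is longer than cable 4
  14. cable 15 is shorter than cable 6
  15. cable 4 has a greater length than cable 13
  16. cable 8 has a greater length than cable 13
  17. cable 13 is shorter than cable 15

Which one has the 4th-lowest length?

Piecing the relations together gives one ordering: cable 9 < cable 13 < cable 4 < cable 11 < cable 5 < cable 3 < cable 8 < cable 15 < cable 6 < cable 1.
Counting 4 from the smallest end gives cable 11.

cable 11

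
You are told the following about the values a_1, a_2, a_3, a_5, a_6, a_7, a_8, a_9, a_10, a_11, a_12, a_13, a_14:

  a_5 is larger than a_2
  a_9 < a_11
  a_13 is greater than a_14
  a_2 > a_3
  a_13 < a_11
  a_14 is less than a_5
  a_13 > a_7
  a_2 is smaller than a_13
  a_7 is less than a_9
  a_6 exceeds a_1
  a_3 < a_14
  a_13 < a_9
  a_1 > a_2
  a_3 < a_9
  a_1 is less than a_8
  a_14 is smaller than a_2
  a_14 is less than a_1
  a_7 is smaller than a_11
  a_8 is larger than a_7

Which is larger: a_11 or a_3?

a_11

Chaining the given relations: a_3 < a_14 < a_2 < a_13 < a_9 < a_11.
So a_3 < a_11; a_11 is the larger of the two.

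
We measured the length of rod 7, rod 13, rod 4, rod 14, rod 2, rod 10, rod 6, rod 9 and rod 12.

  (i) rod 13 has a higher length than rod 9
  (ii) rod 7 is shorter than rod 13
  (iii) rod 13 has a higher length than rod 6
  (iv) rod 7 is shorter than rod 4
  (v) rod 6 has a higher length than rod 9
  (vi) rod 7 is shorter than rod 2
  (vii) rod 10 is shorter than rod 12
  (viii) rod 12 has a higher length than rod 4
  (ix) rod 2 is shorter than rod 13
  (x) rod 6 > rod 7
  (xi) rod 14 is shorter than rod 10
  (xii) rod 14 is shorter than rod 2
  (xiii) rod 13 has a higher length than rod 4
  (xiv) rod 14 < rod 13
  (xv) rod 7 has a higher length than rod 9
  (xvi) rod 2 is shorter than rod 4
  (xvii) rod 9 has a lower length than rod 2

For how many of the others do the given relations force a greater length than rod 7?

Directly above rod 7: rod 2, rod 4, rod 6, rod 13.
One step further: rod 12 (5 so far).
Nothing else is reachable above rod 7; 5 in all.

5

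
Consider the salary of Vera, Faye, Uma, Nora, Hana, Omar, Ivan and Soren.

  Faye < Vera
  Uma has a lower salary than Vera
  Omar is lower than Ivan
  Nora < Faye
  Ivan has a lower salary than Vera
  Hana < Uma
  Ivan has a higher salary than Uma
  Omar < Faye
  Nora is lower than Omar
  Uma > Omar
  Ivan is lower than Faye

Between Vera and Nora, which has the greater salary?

Vera

Nora < Omar and Omar < Uma give Nora < Uma.
With Uma < Ivan: Nora < Omar < Uma < Ivan.
With Ivan < Faye: Nora < Omar < Uma < Ivan < Faye.
Then Faye < Vera extends the chain to Vera.
So Nora < Vera; Vera is the higher of the two.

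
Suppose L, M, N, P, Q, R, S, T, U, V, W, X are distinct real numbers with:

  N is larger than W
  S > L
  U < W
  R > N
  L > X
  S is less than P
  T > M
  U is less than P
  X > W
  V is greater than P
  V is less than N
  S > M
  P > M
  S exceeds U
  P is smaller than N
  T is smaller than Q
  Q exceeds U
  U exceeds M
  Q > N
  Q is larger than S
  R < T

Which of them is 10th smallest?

R

Piecing the relations together gives one ordering: M < U < W < X < L < S < P < V < N < R < T < Q.
Counting 10 from the smallest end gives R.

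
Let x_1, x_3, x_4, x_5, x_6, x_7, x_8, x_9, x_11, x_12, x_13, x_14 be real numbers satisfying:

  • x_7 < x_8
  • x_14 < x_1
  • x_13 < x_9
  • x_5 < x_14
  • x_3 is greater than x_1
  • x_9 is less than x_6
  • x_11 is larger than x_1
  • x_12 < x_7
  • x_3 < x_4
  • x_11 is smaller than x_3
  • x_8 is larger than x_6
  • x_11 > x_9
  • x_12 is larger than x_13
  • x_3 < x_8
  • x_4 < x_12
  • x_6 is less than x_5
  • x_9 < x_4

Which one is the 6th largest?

The consecutive relations fix a unique order: x_13 < x_9 < x_6 < x_5 < x_14 < x_1 < x_11 < x_3 < x_4 < x_12 < x_7 < x_8.
The 6th largest is x_11.

x_11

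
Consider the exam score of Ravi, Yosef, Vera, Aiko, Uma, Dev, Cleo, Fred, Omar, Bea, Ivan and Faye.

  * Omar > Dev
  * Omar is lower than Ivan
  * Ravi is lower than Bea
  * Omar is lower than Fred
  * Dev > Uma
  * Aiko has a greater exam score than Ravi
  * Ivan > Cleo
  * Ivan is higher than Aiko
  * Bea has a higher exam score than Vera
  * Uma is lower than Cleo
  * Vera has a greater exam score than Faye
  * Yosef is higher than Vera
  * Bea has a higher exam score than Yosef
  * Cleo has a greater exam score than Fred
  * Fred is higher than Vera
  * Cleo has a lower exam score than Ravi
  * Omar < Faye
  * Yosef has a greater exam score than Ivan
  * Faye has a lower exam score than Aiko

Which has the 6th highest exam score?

Cleo

The consecutive relations fix a unique order: Uma < Dev < Omar < Faye < Vera < Fred < Cleo < Ravi < Aiko < Ivan < Yosef < Bea.
The 6th largest is Cleo.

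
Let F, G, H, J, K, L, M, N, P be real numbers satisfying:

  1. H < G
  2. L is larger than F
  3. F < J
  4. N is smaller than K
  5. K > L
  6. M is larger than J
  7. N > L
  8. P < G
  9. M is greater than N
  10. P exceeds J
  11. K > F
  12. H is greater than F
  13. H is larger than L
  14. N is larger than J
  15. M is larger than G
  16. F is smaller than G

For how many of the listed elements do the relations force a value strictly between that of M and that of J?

Chaining upward from J reaches: N, P, G, K.
Chaining downward from M reaches: F, L, H, N, P, G.
Strictly between J and M are those in both lists: N, P, G — 3 elements.

3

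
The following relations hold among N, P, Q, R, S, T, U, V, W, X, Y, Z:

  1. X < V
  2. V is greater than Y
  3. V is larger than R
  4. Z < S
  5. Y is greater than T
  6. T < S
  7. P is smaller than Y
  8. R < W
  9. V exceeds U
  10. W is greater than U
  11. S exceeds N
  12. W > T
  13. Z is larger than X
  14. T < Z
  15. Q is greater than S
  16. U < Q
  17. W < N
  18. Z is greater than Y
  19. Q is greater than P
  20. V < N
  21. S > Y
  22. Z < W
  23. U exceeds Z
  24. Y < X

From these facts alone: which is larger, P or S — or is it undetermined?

The relevant relations are P < Y; Y < X; X < Z; Z < W; W < N; N < S.
Together: P < Y < X < Z < W < N < S.
So S is larger.

S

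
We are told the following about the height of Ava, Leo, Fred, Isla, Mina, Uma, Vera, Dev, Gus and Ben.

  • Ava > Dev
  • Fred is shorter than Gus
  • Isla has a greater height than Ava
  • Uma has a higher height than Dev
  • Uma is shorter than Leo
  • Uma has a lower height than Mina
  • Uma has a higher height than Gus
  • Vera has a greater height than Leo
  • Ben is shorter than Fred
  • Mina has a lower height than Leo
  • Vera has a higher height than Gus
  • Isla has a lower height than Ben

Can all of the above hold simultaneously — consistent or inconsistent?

Every relation is compatible with Dev < Ava < Isla < Ben < Fred < Gus < Uma < Mina < Leo < Vera; the set is consistent.

consistent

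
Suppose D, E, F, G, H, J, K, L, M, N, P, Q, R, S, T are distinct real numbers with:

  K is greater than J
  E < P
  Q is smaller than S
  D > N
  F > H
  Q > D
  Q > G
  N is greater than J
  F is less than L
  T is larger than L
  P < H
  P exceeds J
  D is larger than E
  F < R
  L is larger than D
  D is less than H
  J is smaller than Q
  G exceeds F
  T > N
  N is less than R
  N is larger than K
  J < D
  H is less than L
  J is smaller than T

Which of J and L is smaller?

Link the given pairs in sequence: J < K; K < N; N < D; D < H; H < F; F < L.
Chaining these gives J < K < N < D < H < F < L.
So J < L; J is the smaller of the two.

J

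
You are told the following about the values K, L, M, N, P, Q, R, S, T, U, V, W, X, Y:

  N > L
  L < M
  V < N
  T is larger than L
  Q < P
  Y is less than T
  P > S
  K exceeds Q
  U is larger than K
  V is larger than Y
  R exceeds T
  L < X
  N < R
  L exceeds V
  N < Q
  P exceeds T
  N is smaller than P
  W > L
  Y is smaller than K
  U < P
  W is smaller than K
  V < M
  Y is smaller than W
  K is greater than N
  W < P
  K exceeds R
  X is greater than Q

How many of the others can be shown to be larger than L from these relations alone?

From L the given relations immediately reach T, N, W, M, X.
From those, Q, R, K, P — 9 in total.
From those, U — 10 in total.
No other element is forced above L by the given relations, so the count is 10.

10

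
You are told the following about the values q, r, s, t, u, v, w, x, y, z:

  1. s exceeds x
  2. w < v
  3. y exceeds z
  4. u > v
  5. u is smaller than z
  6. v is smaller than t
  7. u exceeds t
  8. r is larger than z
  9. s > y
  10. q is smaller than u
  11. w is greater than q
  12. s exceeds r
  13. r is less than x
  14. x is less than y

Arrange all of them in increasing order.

q < w < v < t < u < z < r < x < y < s

The consecutive links are each given: q < w; w < v; v < t; t < u; u < z; z < r; r < x; x < y; y < s.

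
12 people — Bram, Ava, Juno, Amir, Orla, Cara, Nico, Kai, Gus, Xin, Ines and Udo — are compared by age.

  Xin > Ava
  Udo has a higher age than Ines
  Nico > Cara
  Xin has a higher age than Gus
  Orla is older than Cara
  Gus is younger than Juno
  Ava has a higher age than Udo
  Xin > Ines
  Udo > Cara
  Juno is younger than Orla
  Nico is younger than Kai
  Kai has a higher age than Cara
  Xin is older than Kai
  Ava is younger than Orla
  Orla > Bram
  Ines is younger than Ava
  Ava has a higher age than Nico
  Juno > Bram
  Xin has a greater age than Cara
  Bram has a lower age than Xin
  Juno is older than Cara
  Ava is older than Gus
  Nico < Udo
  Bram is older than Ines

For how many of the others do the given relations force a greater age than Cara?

From Cara the given relations immediately reach Nico, Kai, Udo, Xin, Juno, Orla.
From those, Ava — 7 in total.
Nothing else is reachable above Cara; 7 in all.

7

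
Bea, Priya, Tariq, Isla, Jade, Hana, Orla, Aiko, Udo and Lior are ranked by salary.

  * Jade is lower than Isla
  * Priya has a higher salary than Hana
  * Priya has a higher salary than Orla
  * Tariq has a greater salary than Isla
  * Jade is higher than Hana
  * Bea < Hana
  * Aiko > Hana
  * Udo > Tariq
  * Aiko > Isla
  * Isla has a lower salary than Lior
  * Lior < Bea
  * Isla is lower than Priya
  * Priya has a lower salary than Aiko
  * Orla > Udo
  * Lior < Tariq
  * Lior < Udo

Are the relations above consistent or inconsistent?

Chaining the given relations yields Bea < Hana < Jade < Isla < Lior, so Bea < Lior. But one relation states Lior < Bea. These cannot both hold.

inconsistent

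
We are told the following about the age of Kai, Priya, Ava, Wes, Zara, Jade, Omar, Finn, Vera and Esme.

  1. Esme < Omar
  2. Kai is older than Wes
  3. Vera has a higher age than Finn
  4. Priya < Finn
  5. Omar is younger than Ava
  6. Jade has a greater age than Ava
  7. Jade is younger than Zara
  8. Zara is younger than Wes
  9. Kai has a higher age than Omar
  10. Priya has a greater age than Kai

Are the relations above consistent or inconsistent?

Every relation is compatible with Esme < Omar < Ava < Jade < Zara < Wes < Kai < Priya < Finn < Vera; the set is consistent.

consistent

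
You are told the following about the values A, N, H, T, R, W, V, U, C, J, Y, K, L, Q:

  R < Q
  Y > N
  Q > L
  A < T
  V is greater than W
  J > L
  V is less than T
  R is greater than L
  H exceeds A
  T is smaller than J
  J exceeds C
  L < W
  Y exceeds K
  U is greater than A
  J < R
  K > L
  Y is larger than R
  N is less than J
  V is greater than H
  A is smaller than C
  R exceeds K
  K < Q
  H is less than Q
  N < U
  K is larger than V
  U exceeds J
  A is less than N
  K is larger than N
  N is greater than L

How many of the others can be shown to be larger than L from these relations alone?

10

The elements the relations force above L are N, W, V, T, J, U, K, R, Y, Q — no chain reaches any other.
That is 10.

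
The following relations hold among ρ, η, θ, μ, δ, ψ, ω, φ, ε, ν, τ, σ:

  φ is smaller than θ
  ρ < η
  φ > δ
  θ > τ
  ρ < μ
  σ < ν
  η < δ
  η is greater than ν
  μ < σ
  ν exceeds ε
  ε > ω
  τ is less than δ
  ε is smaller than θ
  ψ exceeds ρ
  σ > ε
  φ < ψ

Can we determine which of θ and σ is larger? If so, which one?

θ

Following the relations from σ: σ < ν < η < δ < φ < θ.
So θ is larger.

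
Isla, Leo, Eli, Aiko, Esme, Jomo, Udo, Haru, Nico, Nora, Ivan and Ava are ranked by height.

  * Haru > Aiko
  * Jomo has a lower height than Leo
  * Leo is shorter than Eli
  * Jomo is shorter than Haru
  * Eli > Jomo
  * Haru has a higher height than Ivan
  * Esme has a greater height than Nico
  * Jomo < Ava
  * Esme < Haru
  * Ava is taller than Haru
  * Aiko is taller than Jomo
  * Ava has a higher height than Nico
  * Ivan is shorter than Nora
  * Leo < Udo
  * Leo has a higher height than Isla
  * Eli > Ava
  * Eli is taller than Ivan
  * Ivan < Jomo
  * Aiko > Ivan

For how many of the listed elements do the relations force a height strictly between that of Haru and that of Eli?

Chaining upward from Haru reaches: Ava.
Chaining downward from Eli reaches: Isla, Ivan, Nico, Jomo, Aiko, Esme, Ava, Leo.
Strictly between Haru and Eli are those in both lists: Ava — 1 element.

1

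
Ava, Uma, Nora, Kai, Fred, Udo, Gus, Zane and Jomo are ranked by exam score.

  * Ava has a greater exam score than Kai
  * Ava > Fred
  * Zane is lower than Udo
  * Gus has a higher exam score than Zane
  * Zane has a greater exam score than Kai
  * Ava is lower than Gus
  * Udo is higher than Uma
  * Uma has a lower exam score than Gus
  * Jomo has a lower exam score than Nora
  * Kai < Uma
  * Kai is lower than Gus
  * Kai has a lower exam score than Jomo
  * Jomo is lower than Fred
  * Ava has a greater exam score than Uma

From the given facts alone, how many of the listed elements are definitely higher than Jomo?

4

From Jomo the given relations immediately reach Fred, Nora.
From those, Ava — 3 in total.
From those, Gus — 4 in total.
No other element is forced above Jomo by the given relations, so the count is 4.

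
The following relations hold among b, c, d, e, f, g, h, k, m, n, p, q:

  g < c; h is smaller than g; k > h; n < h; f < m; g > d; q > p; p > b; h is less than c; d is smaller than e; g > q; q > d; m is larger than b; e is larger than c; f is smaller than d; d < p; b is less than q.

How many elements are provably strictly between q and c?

The relations place q below c. An element lies strictly between them when it is forced above q and also forced below c.
Above q: {g, e}. Below c: {b, f, n, d, p, h, g}.
Intersection: {g} — 1.

1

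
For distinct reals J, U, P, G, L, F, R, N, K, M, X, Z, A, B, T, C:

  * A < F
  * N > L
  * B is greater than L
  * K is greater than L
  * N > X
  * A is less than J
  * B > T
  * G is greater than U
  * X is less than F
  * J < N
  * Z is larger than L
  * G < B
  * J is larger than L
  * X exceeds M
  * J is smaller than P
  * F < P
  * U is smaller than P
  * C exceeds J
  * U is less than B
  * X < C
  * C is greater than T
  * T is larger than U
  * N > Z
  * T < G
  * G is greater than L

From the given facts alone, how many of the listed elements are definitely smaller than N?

Directly below N: L, Z, J, X.
One step further: A, M (6 so far).
No other element is forced below N by the given relations, so the count is 6.

6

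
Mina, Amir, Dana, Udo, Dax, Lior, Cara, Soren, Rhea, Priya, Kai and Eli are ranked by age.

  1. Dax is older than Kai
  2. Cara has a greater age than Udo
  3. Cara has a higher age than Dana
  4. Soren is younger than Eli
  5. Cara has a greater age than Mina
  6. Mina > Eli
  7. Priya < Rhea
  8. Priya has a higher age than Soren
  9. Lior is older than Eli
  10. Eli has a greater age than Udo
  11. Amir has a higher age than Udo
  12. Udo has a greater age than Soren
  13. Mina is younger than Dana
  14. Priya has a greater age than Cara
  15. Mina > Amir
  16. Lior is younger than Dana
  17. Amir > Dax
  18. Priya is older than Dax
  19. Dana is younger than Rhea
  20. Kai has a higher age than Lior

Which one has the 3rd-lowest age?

Eli

Piecing the relations together gives one ordering: Soren < Udo < Eli < Lior < Kai < Dax < Amir < Mina < Dana < Cara < Priya < Rhea.
Counting 3 from the smallest end gives Eli.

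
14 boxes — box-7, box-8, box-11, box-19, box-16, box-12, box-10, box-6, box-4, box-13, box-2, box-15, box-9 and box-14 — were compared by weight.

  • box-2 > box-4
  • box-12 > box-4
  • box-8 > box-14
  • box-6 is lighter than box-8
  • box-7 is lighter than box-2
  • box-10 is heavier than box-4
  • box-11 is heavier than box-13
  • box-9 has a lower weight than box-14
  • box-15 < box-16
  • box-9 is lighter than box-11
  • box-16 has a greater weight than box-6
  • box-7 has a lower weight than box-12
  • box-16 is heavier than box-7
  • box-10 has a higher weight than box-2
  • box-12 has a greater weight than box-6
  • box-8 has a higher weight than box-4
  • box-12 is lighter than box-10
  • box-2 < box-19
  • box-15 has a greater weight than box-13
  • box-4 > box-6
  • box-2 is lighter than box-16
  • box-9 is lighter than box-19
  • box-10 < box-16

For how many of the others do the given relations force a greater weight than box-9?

The elements the relations force above box-9 are box-14, box-11, box-8, box-19 — no chain reaches any other.
That is 4.

4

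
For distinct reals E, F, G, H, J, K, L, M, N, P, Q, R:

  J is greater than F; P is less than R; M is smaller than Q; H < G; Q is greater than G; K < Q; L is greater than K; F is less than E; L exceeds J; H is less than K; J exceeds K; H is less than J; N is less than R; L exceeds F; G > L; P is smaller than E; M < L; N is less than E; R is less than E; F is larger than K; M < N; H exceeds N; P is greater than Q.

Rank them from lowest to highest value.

The consecutive links are each given: M < N; N < H; H < K; K < F; F < J; J < L; L < G; G < Q; Q < P; P < R; R < E.

M < N < H < K < F < J < L < G < Q < P < R < E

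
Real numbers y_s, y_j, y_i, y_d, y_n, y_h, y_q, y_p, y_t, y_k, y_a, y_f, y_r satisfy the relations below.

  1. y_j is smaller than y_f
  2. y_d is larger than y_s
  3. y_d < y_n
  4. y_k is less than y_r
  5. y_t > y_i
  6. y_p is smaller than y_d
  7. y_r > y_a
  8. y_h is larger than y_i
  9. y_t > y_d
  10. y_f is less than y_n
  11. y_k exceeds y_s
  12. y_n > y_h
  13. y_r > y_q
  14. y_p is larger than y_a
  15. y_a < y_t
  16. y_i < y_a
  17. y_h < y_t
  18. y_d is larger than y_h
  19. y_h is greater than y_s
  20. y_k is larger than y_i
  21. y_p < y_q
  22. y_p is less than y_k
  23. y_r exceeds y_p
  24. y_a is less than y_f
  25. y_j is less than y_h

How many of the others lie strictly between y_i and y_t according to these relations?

The relations place y_i below y_t. An element lies strictly between them when it is forced above y_i and also forced below y_t.
Above y_i: {y_a, y_p, y_h, y_q, y_k, y_d, y_f, y_n, y_r}. Below y_t: {y_s, y_a, y_p, y_j, y_h, y_d}.
Intersection: {y_a, y_p, y_h, y_d} — 4.

4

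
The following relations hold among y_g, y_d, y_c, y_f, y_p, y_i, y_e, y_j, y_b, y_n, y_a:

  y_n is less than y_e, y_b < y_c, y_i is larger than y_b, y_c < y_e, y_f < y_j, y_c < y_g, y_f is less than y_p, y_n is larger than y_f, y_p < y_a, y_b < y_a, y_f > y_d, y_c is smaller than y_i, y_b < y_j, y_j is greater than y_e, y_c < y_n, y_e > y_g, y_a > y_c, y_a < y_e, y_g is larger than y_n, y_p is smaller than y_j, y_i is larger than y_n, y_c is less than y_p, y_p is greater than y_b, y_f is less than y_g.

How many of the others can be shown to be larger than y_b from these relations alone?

Directly above y_b: y_c, y_p, y_a, y_i, y_j.
One step further: y_n, y_g, y_e (8 so far).
Nothing else is reachable above y_b; 8 in all.

8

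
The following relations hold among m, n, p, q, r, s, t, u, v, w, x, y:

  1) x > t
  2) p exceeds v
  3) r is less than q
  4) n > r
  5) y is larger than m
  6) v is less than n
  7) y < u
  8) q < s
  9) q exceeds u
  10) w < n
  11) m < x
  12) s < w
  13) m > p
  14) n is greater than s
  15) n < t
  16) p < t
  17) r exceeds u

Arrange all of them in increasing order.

v < p < m < y < u < r < q < s < w < n < t < x

The consecutive links are each given: v < p; p < m; m < y; y < u; u < r; r < q; q < s; s < w; w < n; n < t; t < x.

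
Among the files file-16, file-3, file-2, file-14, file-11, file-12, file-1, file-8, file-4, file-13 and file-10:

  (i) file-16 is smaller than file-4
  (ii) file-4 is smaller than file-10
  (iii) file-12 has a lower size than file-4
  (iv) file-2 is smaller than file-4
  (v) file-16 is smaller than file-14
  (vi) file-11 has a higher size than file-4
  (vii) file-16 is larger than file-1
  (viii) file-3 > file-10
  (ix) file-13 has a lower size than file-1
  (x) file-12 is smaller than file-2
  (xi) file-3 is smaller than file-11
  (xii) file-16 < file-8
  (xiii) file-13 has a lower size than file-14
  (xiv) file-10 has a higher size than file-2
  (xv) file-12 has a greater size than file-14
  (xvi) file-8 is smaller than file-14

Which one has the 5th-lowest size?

Chaining the given pairs: file-13 < file-1 < file-16 < file-8 < file-14 < file-12 < file-2 < file-4 < file-10 < file-3 < file-11.
Counting 5 from the smallest end gives file-14.

file-14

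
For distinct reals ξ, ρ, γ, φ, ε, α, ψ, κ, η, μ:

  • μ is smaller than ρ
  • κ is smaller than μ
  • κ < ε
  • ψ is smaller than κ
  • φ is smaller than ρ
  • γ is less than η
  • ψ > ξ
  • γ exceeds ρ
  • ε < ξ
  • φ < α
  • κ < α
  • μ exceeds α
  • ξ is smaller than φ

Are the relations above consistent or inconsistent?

inconsistent

Chaining the given relations yields ψ < κ < ε < ξ, so ψ < ξ. But one relation states ξ < ψ. These cannot both hold.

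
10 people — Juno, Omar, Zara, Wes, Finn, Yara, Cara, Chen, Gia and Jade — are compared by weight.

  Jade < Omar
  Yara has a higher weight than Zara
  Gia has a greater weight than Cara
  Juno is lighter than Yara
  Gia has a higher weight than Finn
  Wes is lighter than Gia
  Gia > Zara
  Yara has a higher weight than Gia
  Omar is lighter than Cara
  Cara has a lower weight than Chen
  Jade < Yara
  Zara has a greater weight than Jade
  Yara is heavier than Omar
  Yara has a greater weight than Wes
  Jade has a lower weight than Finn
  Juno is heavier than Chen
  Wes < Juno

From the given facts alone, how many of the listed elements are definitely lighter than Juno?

5

The elements the relations force below Juno are Jade, Omar, Wes, Cara, Chen — no chain reaches any other.
That is 5.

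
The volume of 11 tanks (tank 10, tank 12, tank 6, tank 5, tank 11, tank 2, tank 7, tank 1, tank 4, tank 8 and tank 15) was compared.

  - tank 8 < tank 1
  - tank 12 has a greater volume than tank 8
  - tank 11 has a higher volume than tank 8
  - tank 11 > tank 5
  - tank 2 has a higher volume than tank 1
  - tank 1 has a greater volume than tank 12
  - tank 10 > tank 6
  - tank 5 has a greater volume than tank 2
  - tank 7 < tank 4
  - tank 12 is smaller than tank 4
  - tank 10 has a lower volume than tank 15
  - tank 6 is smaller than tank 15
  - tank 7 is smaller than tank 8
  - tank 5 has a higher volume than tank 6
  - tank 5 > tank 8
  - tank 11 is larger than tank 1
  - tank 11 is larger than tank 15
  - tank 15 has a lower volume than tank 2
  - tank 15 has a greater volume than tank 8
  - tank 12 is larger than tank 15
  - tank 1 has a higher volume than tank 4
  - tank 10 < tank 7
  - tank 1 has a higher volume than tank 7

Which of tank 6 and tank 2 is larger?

Following the relations from tank 6: tank 6 < tank 10 < tank 7 < tank 8 < tank 15 < tank 12 < tank 4 < tank 1 < tank 2.
So tank 6 < tank 2; tank 2 is the larger of the two.

tank 2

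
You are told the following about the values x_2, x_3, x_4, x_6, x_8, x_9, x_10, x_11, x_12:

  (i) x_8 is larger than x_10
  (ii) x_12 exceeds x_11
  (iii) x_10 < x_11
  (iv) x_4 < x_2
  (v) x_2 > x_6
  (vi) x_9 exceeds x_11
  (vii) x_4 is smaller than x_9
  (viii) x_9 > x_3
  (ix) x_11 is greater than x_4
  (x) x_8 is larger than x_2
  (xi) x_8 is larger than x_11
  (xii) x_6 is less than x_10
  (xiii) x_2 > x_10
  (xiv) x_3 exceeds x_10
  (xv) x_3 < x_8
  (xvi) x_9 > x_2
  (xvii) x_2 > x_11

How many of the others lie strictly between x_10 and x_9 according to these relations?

3

Chaining upward from x_10 reaches: x_11, x_3, x_2, x_8, x_12.
Chaining downward from x_9 reaches: x_6, x_4, x_11, x_3, x_2.
Strictly between x_10 and x_9 are those in both lists: x_11, x_3, x_2 — 3 elements.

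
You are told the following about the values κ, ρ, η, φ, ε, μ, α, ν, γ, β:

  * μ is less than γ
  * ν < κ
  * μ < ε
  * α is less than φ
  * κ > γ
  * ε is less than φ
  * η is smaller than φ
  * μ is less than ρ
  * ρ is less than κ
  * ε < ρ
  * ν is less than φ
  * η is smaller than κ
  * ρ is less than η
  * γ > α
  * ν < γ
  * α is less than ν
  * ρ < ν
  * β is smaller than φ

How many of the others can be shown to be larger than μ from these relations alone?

From μ the given relations immediately reach ε, ρ, γ.
From those, ν, η, φ, κ — 7 in total.
No other element is forced above μ by the given relations, so the count is 7.

7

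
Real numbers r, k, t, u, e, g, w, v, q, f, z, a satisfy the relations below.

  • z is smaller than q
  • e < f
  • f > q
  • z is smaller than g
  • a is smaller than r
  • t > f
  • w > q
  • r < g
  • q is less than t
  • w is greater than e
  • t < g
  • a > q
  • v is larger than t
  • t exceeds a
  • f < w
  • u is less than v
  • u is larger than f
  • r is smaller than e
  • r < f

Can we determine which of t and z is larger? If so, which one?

t

The relevant relations are z < q; q < a; a < r; r < e; e < f; f < t.
Together: z < q < a < r < e < f < t.
So t is larger.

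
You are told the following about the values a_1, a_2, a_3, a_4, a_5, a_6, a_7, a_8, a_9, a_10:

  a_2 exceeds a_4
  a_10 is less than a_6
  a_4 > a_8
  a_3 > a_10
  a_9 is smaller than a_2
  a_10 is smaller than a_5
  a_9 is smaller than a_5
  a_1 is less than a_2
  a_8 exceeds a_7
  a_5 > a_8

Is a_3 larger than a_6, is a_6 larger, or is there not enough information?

Following every chain through a_3: below a_3 we get a_10.
a_6 is not reached, and no chain runs the other way from a_6 to a_3.
So the given relations leave the order of a_3 and a_6 undetermined.

undetermined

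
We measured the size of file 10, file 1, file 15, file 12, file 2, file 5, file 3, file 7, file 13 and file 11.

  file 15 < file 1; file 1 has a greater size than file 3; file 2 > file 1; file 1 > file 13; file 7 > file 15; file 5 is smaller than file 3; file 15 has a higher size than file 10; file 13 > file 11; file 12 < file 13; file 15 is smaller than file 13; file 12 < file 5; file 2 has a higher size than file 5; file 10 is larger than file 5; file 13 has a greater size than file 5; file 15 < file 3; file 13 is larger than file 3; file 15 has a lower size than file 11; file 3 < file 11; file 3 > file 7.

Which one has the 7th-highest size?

The consecutive relations fix a unique order: file 12 < file 5 < file 10 < file 15 < file 7 < file 3 < file 11 < file 13 < file 1 < file 2.
Counting 7 from the largest end gives file 15.

file 15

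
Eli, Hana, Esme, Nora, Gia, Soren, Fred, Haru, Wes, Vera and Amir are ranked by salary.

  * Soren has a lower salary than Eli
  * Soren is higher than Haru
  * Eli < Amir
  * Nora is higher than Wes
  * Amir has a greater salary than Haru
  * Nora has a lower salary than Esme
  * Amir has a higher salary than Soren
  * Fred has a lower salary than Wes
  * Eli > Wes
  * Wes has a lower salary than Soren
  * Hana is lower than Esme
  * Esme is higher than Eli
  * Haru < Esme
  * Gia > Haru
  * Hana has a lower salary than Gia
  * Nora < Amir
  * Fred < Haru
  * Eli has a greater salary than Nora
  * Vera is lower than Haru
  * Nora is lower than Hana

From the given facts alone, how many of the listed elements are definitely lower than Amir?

7

The elements the relations force below Amir are Fred, Vera, Haru, Wes, Soren, Nora, Eli — no chain reaches any other.
That is 7.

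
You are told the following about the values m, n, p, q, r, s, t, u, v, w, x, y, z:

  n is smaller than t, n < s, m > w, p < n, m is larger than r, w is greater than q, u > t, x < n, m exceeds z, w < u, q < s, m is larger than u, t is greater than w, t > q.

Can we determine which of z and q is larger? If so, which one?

Following every chain through q: above q we get w, t, u, s, m.
z is not reached, and no chain runs the other way from z to q.
So the given relations leave the order of q and z undetermined.

undetermined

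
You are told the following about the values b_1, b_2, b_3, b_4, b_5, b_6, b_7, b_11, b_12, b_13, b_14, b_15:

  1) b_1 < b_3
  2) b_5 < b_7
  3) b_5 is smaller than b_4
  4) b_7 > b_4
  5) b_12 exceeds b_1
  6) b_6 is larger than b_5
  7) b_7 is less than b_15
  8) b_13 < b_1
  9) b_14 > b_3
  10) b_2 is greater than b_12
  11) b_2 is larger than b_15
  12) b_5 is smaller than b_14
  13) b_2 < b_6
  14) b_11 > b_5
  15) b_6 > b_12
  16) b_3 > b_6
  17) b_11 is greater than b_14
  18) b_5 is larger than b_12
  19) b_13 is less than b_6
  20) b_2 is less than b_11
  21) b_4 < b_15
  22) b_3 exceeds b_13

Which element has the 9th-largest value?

b_5

The consecutive relations fix a unique order: b_13 < b_1 < b_12 < b_5 < b_4 < b_7 < b_15 < b_2 < b_6 < b_3 < b_14 < b_11.
The 9th largest is b_5.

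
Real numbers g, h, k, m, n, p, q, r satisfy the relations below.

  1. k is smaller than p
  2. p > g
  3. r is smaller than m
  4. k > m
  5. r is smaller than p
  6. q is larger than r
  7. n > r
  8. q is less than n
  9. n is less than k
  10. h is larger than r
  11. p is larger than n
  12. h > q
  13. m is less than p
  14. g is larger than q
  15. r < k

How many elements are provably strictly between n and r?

1

The relations place r below n. An element lies strictly between them when it is forced above r and also forced below n.
Above r: {m, q, h, k, g, p}. Below n: {q}.
Intersection: {q} — 1.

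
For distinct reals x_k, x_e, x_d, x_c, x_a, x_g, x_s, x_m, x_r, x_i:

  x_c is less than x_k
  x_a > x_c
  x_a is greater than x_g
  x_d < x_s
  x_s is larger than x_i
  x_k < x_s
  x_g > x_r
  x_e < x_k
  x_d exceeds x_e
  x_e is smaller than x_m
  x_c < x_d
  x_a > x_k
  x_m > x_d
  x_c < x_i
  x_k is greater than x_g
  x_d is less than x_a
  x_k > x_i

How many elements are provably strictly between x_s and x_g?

The relations place x_g below x_s. An element lies strictly between them when it is forced above x_g and also forced below x_s.
Above x_g: {x_k, x_a}. Below x_s: {x_e, x_r, x_c, x_i, x_d, x_k}.
Intersection: {x_k} — 1.

1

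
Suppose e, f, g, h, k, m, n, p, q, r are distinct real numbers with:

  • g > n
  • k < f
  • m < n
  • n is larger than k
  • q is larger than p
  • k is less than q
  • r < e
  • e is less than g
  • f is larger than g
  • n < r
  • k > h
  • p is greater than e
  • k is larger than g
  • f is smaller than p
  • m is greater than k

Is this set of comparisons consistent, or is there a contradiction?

We have g < k stated directly, yet also k < m < n < r < e < g by chaining the others — so k < g. Contradiction.

inconsistent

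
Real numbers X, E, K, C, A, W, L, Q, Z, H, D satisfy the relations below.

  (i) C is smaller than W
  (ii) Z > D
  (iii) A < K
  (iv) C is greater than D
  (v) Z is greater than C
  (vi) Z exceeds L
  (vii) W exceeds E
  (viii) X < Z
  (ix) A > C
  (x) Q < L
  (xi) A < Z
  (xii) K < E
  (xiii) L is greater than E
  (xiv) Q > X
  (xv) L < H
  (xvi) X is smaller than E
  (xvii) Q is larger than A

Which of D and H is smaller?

D < C and C < A give D < A.
With A < K: D < C < A < K.
With K < E: D < C < A < K < E.
Then E < L extends the chain to L.
With L < H: D < C < A < K < E < L < H.
So D < H; D is the smaller of the two.

D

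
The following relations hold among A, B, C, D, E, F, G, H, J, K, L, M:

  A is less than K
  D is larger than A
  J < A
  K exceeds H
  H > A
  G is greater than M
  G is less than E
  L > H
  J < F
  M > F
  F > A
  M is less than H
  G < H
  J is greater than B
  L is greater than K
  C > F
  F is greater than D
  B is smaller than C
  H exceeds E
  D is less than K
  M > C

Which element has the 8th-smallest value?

The consecutive relations fix a unique order: B < J < A < D < F < C < M < G < E < H < K < L.
The 8th smallest is G.

G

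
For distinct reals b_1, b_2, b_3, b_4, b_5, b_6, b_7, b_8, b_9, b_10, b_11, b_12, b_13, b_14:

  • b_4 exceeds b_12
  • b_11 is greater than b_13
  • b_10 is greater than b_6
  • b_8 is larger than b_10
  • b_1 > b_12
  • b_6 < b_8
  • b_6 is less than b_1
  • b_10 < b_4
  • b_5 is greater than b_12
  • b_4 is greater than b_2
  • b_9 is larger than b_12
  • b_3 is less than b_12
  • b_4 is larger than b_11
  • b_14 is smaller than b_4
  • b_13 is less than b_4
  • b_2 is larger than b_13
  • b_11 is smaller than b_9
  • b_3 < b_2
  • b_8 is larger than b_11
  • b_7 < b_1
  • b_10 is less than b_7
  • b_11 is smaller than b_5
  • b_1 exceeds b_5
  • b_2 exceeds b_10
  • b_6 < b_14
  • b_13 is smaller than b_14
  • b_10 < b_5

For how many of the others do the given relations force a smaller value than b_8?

4

Directly below b_8: b_6, b_10, b_11.
One step further: b_13 (4 so far).
Nothing else is reachable below b_8; 4 in all.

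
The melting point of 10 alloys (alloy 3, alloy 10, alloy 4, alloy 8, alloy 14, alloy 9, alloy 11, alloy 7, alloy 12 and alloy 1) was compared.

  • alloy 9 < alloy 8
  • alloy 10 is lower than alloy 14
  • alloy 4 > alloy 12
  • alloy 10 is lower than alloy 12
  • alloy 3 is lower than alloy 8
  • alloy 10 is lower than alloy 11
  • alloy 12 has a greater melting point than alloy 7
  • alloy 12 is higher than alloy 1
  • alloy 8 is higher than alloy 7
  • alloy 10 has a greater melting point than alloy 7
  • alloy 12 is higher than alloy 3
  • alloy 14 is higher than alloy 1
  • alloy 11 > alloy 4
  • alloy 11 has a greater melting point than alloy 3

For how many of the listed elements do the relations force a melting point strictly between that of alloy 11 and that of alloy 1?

2

Chaining upward from alloy 1 reaches: alloy 14, alloy 12, alloy 4.
Chaining downward from alloy 11 reaches: alloy 7, alloy 3, alloy 10, alloy 12, alloy 4.
Strictly between alloy 1 and alloy 11 are those in both lists: alloy 12, alloy 4 — 2 elements.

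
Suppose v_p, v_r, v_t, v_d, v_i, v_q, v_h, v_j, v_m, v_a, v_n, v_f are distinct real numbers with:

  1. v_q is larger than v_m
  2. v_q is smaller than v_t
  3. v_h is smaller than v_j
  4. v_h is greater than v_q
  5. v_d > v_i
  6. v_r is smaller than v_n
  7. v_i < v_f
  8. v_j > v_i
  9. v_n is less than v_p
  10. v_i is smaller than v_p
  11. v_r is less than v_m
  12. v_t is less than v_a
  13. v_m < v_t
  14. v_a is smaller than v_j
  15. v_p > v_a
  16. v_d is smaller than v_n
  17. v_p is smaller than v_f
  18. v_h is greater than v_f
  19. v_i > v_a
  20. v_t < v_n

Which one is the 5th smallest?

Piecing the relations together gives one ordering: v_r < v_m < v_q < v_t < v_a < v_i < v_d < v_n < v_p < v_f < v_h < v_j.
The 5th smallest is v_a.

v_a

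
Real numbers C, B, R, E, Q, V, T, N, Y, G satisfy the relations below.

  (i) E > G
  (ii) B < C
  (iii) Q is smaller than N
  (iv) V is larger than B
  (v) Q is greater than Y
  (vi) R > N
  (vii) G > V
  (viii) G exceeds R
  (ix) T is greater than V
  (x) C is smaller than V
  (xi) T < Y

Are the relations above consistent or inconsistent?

Every relation is compatible with B < C < V < T < Y < Q < N < R < G < E; the set is consistent.

consistent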